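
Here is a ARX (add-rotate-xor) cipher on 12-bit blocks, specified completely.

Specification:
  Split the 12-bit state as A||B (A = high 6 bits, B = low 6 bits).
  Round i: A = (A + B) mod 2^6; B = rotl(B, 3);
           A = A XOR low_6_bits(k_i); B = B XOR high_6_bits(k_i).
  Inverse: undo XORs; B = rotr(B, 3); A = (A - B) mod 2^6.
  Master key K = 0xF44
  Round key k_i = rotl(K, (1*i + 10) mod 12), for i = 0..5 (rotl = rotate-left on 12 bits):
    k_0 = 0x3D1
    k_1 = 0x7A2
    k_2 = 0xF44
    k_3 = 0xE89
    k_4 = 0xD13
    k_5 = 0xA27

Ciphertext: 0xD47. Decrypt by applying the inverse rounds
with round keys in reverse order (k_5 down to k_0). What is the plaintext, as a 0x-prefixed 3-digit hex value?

0x6BB

s_0 = ciphertext = 0xD47
s_1 = InvRound(s_0, k_5) = 0x57D
s_2 = InvRound(s_1, k_4) = 0xF49
s_3 = InvRound(s_2, k_3) = 0x59E
s_4 = InvRound(s_3, k_2) = 0xD9C
s_5 = InvRound(s_4, k_1) = 0x110
s_6 = InvRound(s_5, k_0) = 0x6BB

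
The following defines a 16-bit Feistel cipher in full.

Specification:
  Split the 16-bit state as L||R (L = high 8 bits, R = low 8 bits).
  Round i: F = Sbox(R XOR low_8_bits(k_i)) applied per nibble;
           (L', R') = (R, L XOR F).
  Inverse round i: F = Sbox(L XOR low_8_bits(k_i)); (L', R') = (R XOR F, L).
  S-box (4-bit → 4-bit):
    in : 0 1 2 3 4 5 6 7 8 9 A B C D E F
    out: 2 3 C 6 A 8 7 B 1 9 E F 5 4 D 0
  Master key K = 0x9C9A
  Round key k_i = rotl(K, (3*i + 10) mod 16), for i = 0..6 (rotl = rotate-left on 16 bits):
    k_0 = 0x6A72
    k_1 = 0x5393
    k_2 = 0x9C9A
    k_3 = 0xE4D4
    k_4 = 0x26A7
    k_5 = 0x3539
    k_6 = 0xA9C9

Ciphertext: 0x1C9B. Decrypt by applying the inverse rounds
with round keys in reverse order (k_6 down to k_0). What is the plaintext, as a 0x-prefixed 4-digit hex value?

0x33AB

s_0 = ciphertext = 0x1C9B
s_1 = InvRound(s_0, k_6) = 0xD31C
s_2 = InvRound(s_1, k_5) = 0xC2D3
s_3 = InvRound(s_2, k_4) = 0xABC2
s_4 = InvRound(s_3, k_3) = 0x72AB
s_5 = InvRound(s_4, k_2) = 0x7A72
s_6 = InvRound(s_5, k_1) = 0xAB7A
s_7 = InvRound(s_6, k_0) = 0x33AB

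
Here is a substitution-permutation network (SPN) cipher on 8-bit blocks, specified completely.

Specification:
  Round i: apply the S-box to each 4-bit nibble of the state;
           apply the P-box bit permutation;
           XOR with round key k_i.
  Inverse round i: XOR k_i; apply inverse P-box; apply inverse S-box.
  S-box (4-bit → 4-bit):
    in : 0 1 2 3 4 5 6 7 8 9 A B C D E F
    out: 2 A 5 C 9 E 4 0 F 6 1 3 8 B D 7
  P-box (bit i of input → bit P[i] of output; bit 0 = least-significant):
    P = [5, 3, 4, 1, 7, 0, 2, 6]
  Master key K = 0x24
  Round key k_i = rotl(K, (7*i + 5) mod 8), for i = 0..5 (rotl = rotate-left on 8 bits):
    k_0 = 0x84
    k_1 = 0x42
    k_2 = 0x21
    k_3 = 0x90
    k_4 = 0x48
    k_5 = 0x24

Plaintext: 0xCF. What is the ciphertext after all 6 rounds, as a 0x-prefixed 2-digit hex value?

0xB3

s_0 = plaintext = 0xCF
s_1 = Round(s_0, k_0) = 0xFC
s_2 = Round(s_1, k_1) = 0xC5
s_3 = Round(s_2, k_2) = 0x7B
s_4 = Round(s_3, k_3) = 0xB8
s_5 = Round(s_4, k_4) = 0xF3
s_6 = Round(s_5, k_5) = 0xB3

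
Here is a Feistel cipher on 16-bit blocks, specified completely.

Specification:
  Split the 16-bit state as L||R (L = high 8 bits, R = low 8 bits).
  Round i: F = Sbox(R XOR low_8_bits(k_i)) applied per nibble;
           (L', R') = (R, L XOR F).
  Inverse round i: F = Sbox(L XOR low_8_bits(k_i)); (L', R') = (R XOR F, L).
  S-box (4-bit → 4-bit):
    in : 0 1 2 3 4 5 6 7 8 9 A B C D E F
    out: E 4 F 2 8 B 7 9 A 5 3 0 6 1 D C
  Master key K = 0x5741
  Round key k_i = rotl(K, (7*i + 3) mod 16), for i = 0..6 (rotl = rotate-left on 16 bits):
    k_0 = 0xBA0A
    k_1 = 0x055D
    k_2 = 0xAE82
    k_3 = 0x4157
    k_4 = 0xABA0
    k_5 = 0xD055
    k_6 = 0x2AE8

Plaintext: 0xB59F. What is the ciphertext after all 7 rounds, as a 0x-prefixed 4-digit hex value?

s_0 = plaintext = 0xB59F
s_1 = Round(s_0, k_0) = 0x9FEE
s_2 = Round(s_1, k_1) = 0xEE9D
s_3 = Round(s_2, k_2) = 0x9DA2
s_4 = Round(s_3, k_3) = 0xA256
s_5 = Round(s_4, k_4) = 0x5665
s_6 = Round(s_5, k_5) = 0x6578
s_7 = Round(s_6, k_6) = 0x783B

0x783B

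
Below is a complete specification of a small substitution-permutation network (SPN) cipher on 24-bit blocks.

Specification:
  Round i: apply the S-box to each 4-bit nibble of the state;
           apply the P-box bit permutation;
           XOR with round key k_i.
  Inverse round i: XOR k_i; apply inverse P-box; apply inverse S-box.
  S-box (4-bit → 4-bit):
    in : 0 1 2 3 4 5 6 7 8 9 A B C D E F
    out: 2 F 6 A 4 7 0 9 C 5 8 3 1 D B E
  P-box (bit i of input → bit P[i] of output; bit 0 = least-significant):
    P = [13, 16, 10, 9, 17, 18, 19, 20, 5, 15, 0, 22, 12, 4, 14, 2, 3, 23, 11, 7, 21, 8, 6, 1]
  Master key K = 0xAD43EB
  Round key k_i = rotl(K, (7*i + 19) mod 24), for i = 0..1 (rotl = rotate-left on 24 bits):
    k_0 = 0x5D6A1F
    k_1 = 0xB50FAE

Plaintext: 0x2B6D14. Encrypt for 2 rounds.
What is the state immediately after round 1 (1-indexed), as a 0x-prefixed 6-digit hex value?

s_0 = plaintext = 0x2B6D14
s_1 = Round(s_0, k_0) = 0x836F76
s_2 = Round(s_1, k_1) = 0x678F6D

0x836F76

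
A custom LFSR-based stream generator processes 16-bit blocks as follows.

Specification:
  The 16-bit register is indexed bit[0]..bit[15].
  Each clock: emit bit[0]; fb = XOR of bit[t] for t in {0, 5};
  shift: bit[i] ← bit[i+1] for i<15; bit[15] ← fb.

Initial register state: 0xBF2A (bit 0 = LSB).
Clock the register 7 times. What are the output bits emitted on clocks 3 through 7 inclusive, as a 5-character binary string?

reg_0 = 0xBF2A
clock 1: out=0, reg = 0xDF95
clock 2: out=1, reg = 0xEFCA
clock 3: out=0, reg = 0x77E5
clock 4: out=1, reg = 0x3BF2
clock 5: out=0, reg = 0x9DF9
clock 6: out=1, reg = 0x4EFC
clock 7: out=0, reg = 0xA77E

01010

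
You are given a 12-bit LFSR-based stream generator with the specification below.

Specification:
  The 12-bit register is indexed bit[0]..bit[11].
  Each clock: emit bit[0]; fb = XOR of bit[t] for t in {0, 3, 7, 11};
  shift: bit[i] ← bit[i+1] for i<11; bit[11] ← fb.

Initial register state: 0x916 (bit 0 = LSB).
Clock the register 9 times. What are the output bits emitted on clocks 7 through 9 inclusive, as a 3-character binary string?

001

reg_0 = 0x916
clock 1: out=0, reg = 0xC8B
clock 2: out=1, reg = 0x645
clock 3: out=1, reg = 0xB22
clock 4: out=0, reg = 0xD91
clock 5: out=1, reg = 0xEC8
clock 6: out=0, reg = 0xF64
clock 7: out=0, reg = 0xFB2
clock 8: out=0, reg = 0x7D9
clock 9: out=1, reg = 0xBEC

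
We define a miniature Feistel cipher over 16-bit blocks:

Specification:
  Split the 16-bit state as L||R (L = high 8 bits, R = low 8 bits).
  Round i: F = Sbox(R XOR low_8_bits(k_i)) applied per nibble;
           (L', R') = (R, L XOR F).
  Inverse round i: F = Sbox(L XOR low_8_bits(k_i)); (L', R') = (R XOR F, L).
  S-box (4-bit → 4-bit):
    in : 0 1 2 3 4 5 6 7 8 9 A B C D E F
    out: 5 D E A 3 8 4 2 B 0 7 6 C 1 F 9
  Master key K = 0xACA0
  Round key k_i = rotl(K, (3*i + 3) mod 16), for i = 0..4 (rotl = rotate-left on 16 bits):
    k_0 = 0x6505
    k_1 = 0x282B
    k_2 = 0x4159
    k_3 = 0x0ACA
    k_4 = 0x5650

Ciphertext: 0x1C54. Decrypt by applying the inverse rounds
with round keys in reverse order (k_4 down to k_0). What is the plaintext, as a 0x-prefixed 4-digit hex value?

s_0 = ciphertext = 0x1C54
s_1 = InvRound(s_0, k_4) = 0x681C
s_2 = InvRound(s_1, k_3) = 0x6268
s_3 = InvRound(s_2, k_2) = 0xCE62
s_4 = InvRound(s_3, k_1) = 0x9ACE
s_5 = InvRound(s_4, k_0) = 0xC79A

0xC79A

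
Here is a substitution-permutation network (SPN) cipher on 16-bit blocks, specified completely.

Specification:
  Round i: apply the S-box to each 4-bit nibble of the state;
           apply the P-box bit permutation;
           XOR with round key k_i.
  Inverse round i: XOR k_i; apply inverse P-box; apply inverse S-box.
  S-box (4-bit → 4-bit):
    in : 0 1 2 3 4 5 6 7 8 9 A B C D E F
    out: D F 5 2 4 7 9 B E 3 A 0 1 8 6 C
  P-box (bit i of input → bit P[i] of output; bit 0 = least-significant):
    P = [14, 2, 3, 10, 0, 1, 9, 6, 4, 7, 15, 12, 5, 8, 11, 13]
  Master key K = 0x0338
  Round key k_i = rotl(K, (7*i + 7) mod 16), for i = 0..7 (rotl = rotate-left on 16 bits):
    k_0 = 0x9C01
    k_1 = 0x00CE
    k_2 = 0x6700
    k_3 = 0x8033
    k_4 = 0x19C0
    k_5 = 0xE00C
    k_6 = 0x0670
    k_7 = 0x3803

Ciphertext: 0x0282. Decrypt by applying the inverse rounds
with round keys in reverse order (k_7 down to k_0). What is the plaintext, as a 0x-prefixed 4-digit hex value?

s_0 = ciphertext = 0x0282
s_1 = InvRound(s_0, k_7) = 0xFA2B
s_2 = InvRound(s_1, k_6) = 0xF070
s_3 = InvRound(s_2, k_5) = 0xC6DE
s_4 = InvRound(s_3, k_4) = 0xE0E1
s_5 = InvRound(s_4, k_3) = 0xD9AC
s_6 = InvRound(s_5, k_2) = 0x0848
s_7 = InvRound(s_6, k_1) = 0x4333
s_8 = InvRound(s_7, k_0) = 0x50E6

0x50E6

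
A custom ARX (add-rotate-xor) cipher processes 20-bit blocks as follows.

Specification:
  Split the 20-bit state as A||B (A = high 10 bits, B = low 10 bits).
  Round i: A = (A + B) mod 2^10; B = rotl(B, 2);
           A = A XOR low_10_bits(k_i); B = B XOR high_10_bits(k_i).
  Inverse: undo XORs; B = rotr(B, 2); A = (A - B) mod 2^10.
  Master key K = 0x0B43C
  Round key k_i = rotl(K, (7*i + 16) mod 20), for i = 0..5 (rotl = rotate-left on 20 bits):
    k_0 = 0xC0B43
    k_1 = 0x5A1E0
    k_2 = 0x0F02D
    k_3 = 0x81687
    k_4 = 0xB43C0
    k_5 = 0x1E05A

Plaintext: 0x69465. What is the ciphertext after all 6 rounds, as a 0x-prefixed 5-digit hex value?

s_0 = plaintext = 0x69465
s_1 = Round(s_0, k_0) = 0x52696
s_2 = Round(s_1, k_1) = 0x8FF32
s_3 = Round(s_2, k_2) = 0x570F7
s_4 = Round(s_3, k_3) = 0x351D9
s_5 = Round(s_4, k_4) = 0x5B5B5
s_6 = Round(s_5, k_5) = 0xDE2AD

0xDE2AD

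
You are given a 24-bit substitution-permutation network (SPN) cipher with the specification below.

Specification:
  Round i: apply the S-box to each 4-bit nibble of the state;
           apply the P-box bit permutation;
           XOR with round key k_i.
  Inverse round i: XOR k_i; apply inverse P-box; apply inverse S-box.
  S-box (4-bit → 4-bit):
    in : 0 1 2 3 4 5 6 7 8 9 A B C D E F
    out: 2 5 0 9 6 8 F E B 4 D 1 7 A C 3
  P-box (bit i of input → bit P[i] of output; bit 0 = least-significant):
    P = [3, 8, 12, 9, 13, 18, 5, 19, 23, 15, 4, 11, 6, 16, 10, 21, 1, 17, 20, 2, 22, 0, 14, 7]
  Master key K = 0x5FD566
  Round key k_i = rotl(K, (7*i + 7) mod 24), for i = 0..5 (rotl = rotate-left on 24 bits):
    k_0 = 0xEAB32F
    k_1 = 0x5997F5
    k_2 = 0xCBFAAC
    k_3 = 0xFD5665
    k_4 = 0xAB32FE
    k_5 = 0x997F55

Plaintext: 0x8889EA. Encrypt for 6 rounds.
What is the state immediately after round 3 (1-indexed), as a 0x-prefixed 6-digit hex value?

s_0 = plaintext = 0x8889EA
s_1 = Round(s_0, k_0) = 0x81A1D0
s_2 = Round(s_1, k_1) = 0xA59226
s_3 = Round(s_2, k_2) = 0x8BAD20
s_4 = Round(s_3, k_3) = 0x9DDBA6
s_5 = Round(s_4, k_4) = 0x0041D2
s_6 = Round(s_5, k_5) = 0x167B44

0x8BAD20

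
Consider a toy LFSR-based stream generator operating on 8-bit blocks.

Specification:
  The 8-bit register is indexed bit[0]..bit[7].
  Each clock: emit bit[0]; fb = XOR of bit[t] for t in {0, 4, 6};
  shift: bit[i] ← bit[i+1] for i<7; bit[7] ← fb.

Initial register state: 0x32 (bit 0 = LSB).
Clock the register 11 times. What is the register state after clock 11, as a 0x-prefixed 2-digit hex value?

reg_0 = 0x32
clock 1: out=0, reg = 0x99
clock 2: out=1, reg = 0x4C
clock 3: out=0, reg = 0xA6
clock 4: out=0, reg = 0x53
clock 5: out=1, reg = 0xA9
clock 6: out=1, reg = 0xD4
clock 7: out=0, reg = 0x6A
clock 8: out=0, reg = 0xB5
clock 9: out=1, reg = 0x5A
clock 10: out=0, reg = 0x2D
clock 11: out=1, reg = 0x96

0x96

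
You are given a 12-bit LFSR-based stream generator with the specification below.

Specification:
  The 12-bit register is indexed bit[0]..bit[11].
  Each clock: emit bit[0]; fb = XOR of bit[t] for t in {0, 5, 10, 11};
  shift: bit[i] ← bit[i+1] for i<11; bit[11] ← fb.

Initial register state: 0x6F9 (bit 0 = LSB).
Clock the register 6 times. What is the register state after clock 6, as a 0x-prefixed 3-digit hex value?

reg_0 = 0x6F9
clock 1: out=1, reg = 0xB7C
clock 2: out=0, reg = 0x5BE
clock 3: out=0, reg = 0x2DF
clock 4: out=1, reg = 0x96F
clock 5: out=1, reg = 0xCB7
clock 6: out=1, reg = 0x65B

0x65B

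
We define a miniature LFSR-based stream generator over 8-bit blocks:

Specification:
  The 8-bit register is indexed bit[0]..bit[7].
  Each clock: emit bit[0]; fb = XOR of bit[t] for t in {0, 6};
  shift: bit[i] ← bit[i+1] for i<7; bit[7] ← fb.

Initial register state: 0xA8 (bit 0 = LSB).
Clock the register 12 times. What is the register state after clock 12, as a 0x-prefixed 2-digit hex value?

reg_0 = 0xA8
clock 1: out=0, reg = 0x54
clock 2: out=0, reg = 0xAA
clock 3: out=0, reg = 0x55
clock 4: out=1, reg = 0x2A
clock 5: out=0, reg = 0x15
clock 6: out=1, reg = 0x8A
clock 7: out=0, reg = 0x45
clock 8: out=1, reg = 0x22
clock 9: out=0, reg = 0x11
clock 10: out=1, reg = 0x88
clock 11: out=0, reg = 0x44
clock 12: out=0, reg = 0xA2

0xA2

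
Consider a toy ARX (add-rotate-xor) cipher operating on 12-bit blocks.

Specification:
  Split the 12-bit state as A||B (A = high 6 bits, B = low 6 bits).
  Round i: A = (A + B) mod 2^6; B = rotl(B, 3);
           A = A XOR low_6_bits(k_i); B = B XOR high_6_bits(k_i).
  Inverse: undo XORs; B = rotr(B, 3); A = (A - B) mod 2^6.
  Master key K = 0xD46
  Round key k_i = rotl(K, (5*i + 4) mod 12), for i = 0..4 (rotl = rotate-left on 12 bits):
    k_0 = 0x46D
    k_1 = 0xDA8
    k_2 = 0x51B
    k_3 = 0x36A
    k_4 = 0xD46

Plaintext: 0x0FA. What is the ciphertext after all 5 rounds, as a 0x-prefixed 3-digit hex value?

0x538

s_0 = plaintext = 0x0FA
s_1 = Round(s_0, k_0) = 0x406
s_2 = Round(s_1, k_1) = 0xF86
s_3 = Round(s_2, k_2) = 0x7E4
s_4 = Round(s_3, k_3) = 0xA69
s_5 = Round(s_4, k_4) = 0x538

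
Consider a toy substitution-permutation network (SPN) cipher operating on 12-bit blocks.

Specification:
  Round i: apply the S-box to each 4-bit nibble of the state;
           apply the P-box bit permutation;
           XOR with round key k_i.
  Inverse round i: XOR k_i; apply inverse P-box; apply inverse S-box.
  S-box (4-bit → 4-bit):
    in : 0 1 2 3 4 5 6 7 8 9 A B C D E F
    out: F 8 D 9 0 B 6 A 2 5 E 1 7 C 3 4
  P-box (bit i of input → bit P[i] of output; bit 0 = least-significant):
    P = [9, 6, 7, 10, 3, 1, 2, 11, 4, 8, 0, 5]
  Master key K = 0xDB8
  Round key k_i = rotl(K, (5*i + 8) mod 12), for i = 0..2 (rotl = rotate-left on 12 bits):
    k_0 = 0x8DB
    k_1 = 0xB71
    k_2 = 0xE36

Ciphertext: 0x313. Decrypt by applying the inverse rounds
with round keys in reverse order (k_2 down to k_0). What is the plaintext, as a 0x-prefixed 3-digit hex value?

0xED2

s_0 = ciphertext = 0x313
s_1 = InvRound(s_0, k_2) = 0xAD1
s_2 = InvRound(s_1, k_1) = 0x74F
s_3 = InvRound(s_2, k_0) = 0xED2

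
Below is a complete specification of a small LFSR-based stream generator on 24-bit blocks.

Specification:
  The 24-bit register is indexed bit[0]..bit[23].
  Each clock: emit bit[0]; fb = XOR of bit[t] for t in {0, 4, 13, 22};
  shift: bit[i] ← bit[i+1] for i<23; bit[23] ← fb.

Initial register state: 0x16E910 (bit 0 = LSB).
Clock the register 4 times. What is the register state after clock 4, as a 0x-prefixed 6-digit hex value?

0xE16E91

reg_0 = 0x16E910
clock 1: out=0, reg = 0x0B7488
clock 2: out=0, reg = 0x85BA44
clock 3: out=0, reg = 0xC2DD22
clock 4: out=0, reg = 0xE16E91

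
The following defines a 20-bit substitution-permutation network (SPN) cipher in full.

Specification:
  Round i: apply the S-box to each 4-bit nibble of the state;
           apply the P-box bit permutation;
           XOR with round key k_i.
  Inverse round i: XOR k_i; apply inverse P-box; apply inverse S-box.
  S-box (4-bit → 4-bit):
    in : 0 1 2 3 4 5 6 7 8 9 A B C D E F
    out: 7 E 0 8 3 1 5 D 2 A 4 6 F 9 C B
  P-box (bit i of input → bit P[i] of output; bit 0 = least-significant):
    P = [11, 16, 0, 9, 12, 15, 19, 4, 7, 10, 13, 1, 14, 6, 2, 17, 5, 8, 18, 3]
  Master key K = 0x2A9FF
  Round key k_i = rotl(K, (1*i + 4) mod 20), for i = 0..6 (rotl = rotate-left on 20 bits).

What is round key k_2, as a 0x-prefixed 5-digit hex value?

K = 0x2A9FF
k_0 = rotl(K, (1*0+4) mod 20) = rotl(K, 4) = 0xA9FF2
k_1 = rotl(K, (1*1+4) mod 20) = rotl(K, 5) = 0x53FE5
k_2 = rotl(K, (1*2+4) mod 20) = rotl(K, 6) = 0xA7FCA

0xA7FCA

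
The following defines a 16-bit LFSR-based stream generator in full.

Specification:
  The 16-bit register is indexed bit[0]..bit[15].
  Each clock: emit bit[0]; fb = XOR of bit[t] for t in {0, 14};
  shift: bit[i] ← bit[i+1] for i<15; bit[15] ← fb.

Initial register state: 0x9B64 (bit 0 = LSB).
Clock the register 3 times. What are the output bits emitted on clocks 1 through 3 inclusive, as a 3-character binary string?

reg_0 = 0x9B64
clock 1: out=0, reg = 0x4DB2
clock 2: out=0, reg = 0xA6D9
clock 3: out=1, reg = 0xD36C

001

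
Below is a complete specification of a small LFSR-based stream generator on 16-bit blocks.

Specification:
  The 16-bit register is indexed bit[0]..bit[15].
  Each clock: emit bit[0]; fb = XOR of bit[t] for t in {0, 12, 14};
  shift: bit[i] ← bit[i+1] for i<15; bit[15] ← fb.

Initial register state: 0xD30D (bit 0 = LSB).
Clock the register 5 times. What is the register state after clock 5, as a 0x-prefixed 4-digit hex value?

0x7E98

reg_0 = 0xD30D
clock 1: out=1, reg = 0xE986
clock 2: out=0, reg = 0xF4C3
clock 3: out=1, reg = 0xFA61
clock 4: out=1, reg = 0xFD30
clock 5: out=0, reg = 0x7E98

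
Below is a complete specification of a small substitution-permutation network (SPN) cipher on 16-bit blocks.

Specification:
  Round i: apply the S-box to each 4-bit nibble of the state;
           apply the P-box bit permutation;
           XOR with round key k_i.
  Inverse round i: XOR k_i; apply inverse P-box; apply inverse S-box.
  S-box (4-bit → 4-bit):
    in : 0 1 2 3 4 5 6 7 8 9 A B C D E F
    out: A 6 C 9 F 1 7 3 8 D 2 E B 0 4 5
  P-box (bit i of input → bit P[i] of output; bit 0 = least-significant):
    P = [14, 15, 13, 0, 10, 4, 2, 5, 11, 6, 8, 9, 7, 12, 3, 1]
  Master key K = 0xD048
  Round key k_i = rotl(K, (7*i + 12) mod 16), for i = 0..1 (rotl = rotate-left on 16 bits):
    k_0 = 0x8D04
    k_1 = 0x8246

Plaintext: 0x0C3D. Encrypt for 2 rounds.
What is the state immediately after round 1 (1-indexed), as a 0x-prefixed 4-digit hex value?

s_0 = plaintext = 0x0C3D
s_1 = Round(s_0, k_0) = 0x9366
s_2 = Round(s_1, k_1) = 0x6CD8

0x9366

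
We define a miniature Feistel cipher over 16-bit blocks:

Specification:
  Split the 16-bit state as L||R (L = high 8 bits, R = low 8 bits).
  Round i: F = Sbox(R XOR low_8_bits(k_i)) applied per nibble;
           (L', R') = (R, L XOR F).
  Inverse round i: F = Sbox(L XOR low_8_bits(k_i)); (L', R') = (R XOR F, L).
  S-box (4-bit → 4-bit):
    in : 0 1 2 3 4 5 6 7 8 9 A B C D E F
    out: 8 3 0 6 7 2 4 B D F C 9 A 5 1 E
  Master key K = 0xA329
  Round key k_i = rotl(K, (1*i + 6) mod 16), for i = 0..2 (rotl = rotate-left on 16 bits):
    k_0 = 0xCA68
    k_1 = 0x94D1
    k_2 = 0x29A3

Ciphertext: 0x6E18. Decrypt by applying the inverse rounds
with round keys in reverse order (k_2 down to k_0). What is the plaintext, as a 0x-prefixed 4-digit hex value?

s_0 = ciphertext = 0x6E18
s_1 = InvRound(s_0, k_2) = 0xBD6E
s_2 = InvRound(s_1, k_1) = 0x24BD
s_3 = InvRound(s_2, k_0) = 0xC724

0xC724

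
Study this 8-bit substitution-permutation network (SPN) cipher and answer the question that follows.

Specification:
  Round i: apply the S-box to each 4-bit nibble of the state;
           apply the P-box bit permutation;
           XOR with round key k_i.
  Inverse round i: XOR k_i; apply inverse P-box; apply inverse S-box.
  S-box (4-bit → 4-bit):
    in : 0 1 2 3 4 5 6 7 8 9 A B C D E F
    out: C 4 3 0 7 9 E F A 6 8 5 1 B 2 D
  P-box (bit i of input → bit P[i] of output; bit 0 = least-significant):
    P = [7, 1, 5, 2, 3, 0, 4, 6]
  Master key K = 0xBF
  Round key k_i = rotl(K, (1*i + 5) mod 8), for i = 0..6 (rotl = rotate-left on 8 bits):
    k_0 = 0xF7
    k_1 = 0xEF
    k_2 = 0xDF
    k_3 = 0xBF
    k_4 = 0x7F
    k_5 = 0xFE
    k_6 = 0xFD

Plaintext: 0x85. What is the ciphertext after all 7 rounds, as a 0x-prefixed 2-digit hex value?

0xDB

s_0 = plaintext = 0x85
s_1 = Round(s_0, k_0) = 0x32
s_2 = Round(s_1, k_1) = 0x6D
s_3 = Round(s_2, k_2) = 0x08
s_4 = Round(s_3, k_3) = 0xE9
s_5 = Round(s_4, k_4) = 0x5C
s_6 = Round(s_5, k_5) = 0x36
s_7 = Round(s_6, k_6) = 0xDB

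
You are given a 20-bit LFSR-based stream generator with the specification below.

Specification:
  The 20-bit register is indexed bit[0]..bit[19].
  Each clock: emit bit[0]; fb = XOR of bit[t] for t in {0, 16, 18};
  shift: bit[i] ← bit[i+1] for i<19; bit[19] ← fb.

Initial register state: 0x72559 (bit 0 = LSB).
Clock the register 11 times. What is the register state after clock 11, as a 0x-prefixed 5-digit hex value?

reg_0 = 0x72559
clock 1: out=1, reg = 0xB92AC
clock 2: out=0, reg = 0xDC956
clock 3: out=0, reg = 0x6E4AB
clock 4: out=1, reg = 0x37255
clock 5: out=1, reg = 0x1B92A
clock 6: out=0, reg = 0x8DC95
clock 7: out=1, reg = 0xC6E4A
clock 8: out=0, reg = 0xE3725
clock 9: out=1, reg = 0x71B92
clock 10: out=0, reg = 0x38DC9
clock 11: out=1, reg = 0x1C6E4

0x1C6E4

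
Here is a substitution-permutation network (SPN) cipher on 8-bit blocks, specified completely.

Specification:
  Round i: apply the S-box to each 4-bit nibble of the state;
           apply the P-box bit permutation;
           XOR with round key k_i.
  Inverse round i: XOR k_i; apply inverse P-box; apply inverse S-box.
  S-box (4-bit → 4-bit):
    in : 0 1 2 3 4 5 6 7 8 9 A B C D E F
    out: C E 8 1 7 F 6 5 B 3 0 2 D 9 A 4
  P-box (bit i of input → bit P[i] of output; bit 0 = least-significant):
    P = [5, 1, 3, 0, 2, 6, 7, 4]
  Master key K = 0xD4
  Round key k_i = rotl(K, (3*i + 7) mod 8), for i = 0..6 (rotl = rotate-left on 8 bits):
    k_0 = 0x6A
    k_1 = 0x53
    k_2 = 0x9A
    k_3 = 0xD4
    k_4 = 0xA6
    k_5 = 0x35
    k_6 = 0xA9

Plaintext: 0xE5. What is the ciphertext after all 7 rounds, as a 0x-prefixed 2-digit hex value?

0x64

s_0 = plaintext = 0xE5
s_1 = Round(s_0, k_0) = 0x11
s_2 = Round(s_1, k_1) = 0x88
s_3 = Round(s_2, k_2) = 0xED
s_4 = Round(s_3, k_3) = 0xA5
s_5 = Round(s_4, k_4) = 0x8D
s_6 = Round(s_5, k_5) = 0x40
s_7 = Round(s_6, k_6) = 0x64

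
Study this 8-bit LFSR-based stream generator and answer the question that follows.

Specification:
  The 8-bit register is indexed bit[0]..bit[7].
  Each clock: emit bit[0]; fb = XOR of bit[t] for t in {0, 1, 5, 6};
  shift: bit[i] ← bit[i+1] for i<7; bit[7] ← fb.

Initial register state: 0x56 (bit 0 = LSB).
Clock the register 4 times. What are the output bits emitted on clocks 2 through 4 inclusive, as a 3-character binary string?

reg_0 = 0x56
clock 1: out=0, reg = 0x2B
clock 2: out=1, reg = 0x95
clock 3: out=1, reg = 0xCA
clock 4: out=0, reg = 0x65

110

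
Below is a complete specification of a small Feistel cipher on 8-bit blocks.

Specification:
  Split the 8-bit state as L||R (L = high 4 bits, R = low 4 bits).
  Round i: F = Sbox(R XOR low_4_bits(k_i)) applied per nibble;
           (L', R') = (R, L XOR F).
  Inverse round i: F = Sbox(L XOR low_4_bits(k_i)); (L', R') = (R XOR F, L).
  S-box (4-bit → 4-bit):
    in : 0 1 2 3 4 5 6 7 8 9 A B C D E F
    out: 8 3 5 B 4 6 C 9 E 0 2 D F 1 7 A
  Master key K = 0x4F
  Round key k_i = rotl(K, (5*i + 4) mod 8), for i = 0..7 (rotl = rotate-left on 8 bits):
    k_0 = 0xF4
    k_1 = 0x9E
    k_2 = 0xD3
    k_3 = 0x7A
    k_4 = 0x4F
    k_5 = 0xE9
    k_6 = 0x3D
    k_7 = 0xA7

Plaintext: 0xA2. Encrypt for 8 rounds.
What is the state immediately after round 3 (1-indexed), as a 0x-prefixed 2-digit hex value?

s_0 = plaintext = 0xA2
s_1 = Round(s_0, k_0) = 0x26
s_2 = Round(s_1, k_1) = 0x6C
s_3 = Round(s_2, k_2) = 0xCC
s_4 = Round(s_3, k_3) = 0xC0
s_5 = Round(s_4, k_4) = 0x06
s_6 = Round(s_5, k_5) = 0x6A
s_7 = Round(s_6, k_6) = 0xAF
s_8 = Round(s_7, k_7) = 0xF4

0xCC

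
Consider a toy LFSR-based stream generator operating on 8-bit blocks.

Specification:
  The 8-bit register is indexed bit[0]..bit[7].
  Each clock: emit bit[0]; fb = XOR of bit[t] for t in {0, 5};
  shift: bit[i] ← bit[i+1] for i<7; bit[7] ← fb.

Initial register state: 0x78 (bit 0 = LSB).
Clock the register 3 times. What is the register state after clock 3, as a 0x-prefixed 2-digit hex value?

reg_0 = 0x78
clock 1: out=0, reg = 0xBC
clock 2: out=0, reg = 0xDE
clock 3: out=0, reg = 0x6F

0x6F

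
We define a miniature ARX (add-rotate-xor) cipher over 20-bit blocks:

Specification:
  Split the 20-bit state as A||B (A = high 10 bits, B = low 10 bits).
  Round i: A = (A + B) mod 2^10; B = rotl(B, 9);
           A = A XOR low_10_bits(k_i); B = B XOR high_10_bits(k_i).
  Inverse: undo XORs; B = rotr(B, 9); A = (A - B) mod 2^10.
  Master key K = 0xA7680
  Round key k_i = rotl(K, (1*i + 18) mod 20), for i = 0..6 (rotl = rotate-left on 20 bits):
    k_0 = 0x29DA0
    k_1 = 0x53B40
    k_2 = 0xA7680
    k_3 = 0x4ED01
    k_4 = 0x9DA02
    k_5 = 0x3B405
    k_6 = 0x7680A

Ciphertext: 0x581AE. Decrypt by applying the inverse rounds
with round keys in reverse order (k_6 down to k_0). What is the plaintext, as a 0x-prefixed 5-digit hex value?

s_0 = ciphertext = 0x581AE
s_1 = InvRound(s_0, k_6) = 0x208E8
s_2 = InvRound(s_1, k_5) = 0x1F40A
s_3 = InvRound(s_2, k_4) = 0x618F9
s_4 = InvRound(s_3, k_3) = 0x40F84
s_5 = InvRound(s_4, k_2) = 0x54632
s_6 = InvRound(s_5, k_1) = 0xC62F9
s_7 = InvRound(s_6, k_0) = 0x7ECBD

0x7ECBD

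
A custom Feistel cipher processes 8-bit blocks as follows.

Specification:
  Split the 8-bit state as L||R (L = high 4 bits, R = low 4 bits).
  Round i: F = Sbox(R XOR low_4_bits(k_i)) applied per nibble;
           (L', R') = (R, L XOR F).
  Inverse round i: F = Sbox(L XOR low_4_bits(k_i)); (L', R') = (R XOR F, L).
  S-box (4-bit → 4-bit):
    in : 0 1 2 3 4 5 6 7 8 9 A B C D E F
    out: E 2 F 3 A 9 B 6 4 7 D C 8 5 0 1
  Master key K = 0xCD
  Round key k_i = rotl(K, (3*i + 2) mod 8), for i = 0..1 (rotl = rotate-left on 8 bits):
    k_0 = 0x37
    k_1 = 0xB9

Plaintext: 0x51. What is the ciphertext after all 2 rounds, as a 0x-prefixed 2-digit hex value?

s_0 = plaintext = 0x51
s_1 = Round(s_0, k_0) = 0x1E
s_2 = Round(s_1, k_1) = 0xE7

0xE7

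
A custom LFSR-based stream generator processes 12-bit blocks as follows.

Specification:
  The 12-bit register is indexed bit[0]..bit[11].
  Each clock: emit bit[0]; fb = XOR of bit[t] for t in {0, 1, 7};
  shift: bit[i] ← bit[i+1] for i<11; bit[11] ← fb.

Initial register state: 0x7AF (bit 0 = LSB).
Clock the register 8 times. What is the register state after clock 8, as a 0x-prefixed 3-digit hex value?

0x977

reg_0 = 0x7AF
clock 1: out=1, reg = 0xBD7
clock 2: out=1, reg = 0xDEB
clock 3: out=1, reg = 0xEF5
clock 4: out=1, reg = 0x77A
clock 5: out=0, reg = 0xBBD
clock 6: out=1, reg = 0x5DE
clock 7: out=0, reg = 0x2EF
clock 8: out=1, reg = 0x977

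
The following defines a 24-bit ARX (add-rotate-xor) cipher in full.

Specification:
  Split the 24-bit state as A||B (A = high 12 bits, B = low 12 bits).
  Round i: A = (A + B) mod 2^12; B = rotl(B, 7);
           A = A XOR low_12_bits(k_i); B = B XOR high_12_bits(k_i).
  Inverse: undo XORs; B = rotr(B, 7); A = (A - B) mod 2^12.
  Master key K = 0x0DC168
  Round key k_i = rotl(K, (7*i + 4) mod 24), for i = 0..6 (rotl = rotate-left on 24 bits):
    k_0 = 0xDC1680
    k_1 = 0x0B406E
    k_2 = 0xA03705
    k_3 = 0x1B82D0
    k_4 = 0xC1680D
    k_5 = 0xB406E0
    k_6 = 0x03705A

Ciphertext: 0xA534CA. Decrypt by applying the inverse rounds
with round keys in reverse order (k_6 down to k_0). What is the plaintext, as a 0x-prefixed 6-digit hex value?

s_0 = ciphertext = 0xA534CA
s_1 = InvRound(s_0, k_6) = 0xA60FA9
s_2 = InvRound(s_1, k_5) = 0xF57D29
s_3 = InvRound(s_2, k_4) = 0xF787E2
s_4 = InvRound(s_3, k_3) = 0x25CB4C
s_5 = InvRound(s_4, k_2) = 0xB779E2
s_6 = InvRound(s_5, k_1) = 0x047AD2
s_7 = InvRound(s_6, k_0) = 0x45926E

0x45926E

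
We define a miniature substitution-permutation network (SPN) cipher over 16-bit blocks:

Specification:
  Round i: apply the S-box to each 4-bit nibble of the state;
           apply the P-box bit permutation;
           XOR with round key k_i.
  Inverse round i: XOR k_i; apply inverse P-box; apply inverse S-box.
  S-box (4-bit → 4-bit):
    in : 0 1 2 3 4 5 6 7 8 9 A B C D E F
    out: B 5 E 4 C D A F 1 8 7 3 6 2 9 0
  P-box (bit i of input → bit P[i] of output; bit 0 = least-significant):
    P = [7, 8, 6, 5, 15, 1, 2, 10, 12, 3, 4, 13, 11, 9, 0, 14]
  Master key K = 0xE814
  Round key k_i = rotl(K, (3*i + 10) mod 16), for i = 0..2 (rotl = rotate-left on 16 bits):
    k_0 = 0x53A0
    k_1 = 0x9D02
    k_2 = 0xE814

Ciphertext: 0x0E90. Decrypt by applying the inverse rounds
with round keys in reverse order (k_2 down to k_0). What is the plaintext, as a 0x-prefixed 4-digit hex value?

0x4F0E

s_0 = ciphertext = 0x0E90
s_1 = InvRound(s_0, k_2) = 0x6958
s_2 = InvRound(s_1, k_1) = 0x9703
s_3 = InvRound(s_2, k_0) = 0x4F0E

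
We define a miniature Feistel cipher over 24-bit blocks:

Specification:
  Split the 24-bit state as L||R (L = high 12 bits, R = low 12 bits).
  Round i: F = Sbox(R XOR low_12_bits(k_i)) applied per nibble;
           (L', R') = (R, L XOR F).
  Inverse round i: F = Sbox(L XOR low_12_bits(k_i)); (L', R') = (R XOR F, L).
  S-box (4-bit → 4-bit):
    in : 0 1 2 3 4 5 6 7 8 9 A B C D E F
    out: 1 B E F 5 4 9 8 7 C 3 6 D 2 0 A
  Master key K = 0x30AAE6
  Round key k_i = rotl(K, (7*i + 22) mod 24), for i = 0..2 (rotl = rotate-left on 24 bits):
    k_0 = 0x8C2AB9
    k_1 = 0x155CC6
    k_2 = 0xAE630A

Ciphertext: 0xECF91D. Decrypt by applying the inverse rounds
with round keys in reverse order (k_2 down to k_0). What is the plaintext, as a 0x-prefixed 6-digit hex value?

s_0 = ciphertext = 0xECF91D
s_1 = InvRound(s_0, k_2) = 0xBC9ECF
s_2 = InvRound(s_1, k_1) = 0x6D5BC9
s_3 = InvRound(s_2, k_0) = 0x6546D5

0x6546D5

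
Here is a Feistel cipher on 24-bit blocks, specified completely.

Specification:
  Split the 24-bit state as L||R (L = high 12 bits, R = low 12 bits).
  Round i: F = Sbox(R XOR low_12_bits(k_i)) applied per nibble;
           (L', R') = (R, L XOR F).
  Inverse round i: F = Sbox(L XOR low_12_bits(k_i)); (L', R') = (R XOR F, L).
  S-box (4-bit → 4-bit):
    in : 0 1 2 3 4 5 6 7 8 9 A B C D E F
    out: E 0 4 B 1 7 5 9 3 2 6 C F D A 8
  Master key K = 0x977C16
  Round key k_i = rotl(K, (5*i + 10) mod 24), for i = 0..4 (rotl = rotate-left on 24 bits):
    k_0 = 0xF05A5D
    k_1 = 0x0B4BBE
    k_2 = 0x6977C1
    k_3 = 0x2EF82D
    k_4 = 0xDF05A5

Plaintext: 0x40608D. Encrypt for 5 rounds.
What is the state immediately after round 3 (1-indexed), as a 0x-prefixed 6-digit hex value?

s_0 = plaintext = 0x40608D
s_1 = Round(s_0, k_0) = 0x08D2D8
s_2 = Round(s_1, k_1) = 0x2D82D8
s_3 = Round(s_2, k_2) = 0x2D85DA
s_4 = Round(s_3, k_3) = 0x5DAF51
s_5 = Round(s_4, k_4) = 0xF5135B

0x2D85DA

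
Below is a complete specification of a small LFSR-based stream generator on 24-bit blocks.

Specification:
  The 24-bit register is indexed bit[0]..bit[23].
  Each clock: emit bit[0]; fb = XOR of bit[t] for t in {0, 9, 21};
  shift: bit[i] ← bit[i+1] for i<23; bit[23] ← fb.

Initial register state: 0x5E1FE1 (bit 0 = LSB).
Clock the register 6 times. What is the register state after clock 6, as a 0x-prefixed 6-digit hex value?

reg_0 = 0x5E1FE1
clock 1: out=1, reg = 0x2F0FF0
clock 2: out=0, reg = 0x1787F8
clock 3: out=0, reg = 0x8BC3FC
clock 4: out=0, reg = 0xC5E1FE
clock 5: out=0, reg = 0x62F0FF
clock 6: out=1, reg = 0x31787F

0x31787F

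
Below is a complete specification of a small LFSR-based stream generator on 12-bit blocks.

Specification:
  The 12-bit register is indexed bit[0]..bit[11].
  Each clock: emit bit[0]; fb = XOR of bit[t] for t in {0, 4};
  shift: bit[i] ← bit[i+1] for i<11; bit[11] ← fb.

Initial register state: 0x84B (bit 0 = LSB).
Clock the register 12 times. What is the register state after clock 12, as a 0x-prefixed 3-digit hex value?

0x7CF

reg_0 = 0x84B
clock 1: out=1, reg = 0xC25
clock 2: out=1, reg = 0xE12
clock 3: out=0, reg = 0xF09
clock 4: out=1, reg = 0xF84
clock 5: out=0, reg = 0x7C2
clock 6: out=0, reg = 0x3E1
clock 7: out=1, reg = 0x9F0
clock 8: out=0, reg = 0xCF8
clock 9: out=0, reg = 0xE7C
clock 10: out=0, reg = 0xF3E
clock 11: out=0, reg = 0xF9F
clock 12: out=1, reg = 0x7CF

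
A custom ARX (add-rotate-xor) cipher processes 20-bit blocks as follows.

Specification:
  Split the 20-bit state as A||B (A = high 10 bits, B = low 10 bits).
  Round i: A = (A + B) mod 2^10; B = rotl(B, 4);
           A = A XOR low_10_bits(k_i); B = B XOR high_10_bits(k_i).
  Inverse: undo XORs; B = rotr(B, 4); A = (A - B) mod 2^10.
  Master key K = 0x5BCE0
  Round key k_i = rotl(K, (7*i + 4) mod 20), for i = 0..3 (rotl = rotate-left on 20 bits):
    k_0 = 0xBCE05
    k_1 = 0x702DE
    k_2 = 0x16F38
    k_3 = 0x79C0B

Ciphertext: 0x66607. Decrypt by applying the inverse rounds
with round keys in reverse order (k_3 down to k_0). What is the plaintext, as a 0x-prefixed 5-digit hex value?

s_0 = ciphertext = 0x66607
s_1 = InvRound(s_0, k_3) = 0x5503E
s_2 = InvRound(s_1, k_2) = 0x49946
s_3 = InvRound(s_2, k_1) = 0x9C188
s_4 = InvRound(s_3, k_0) = 0x5FAF7

0x5FAF7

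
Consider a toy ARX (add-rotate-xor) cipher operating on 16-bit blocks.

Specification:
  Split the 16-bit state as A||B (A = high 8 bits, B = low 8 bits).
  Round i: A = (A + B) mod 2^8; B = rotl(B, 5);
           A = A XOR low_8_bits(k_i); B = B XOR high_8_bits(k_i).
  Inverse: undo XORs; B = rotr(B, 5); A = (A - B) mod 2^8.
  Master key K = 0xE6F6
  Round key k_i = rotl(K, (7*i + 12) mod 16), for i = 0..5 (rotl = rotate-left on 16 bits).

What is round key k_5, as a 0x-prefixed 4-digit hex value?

K = 0xE6F6
k_0 = rotl(K, (7*0+12) mod 16) = rotl(K, 12) = 0x6E6F
k_1 = rotl(K, (7*1+12) mod 16) = rotl(K, 3) = 0x37B7
k_2 = rotl(K, (7*2+12) mod 16) = rotl(K, 10) = 0xDB9B
k_3 = rotl(K, (7*3+12) mod 16) = rotl(K, 1) = 0xCDED
k_4 = rotl(K, (7*4+12) mod 16) = rotl(K, 8) = 0xF6E6
k_5 = rotl(K, (7*5+12) mod 16) = rotl(K, 15) = 0x737B

0x737B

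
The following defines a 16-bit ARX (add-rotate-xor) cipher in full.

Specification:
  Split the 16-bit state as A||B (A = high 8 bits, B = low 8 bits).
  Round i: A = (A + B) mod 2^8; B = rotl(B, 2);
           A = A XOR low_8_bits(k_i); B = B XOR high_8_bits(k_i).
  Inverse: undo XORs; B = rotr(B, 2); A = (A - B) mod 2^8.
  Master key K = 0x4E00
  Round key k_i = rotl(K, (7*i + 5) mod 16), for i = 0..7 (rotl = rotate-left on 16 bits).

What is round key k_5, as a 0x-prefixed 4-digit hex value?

K = 0x4E00
k_0 = rotl(K, (7*0+5) mod 16) = rotl(K, 5) = 0xC009
k_1 = rotl(K, (7*1+5) mod 16) = rotl(K, 12) = 0x04E0
k_2 = rotl(K, (7*2+5) mod 16) = rotl(K, 3) = 0x7002
k_3 = rotl(K, (7*3+5) mod 16) = rotl(K, 10) = 0x0138
k_4 = rotl(K, (7*4+5) mod 16) = rotl(K, 1) = 0x9C00
k_5 = rotl(K, (7*5+5) mod 16) = rotl(K, 8) = 0x004E

0x004E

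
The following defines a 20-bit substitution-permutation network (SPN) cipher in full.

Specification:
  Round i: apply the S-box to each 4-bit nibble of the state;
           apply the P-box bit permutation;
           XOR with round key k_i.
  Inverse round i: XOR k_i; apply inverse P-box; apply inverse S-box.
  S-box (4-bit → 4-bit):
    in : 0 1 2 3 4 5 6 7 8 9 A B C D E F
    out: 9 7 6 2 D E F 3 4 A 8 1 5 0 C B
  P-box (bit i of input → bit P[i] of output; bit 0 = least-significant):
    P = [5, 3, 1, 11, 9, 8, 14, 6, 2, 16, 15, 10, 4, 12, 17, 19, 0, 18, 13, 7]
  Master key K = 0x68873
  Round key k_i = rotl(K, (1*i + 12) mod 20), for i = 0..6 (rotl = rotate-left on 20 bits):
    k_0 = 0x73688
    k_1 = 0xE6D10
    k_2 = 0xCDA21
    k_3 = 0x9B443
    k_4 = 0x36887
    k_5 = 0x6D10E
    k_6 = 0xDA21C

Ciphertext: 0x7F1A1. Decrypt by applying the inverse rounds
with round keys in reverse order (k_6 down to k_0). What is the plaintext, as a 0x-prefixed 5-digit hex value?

s_0 = ciphertext = 0x7F1A1
s_1 = InvRound(s_0, k_6) = 0x06B17
s_2 = InvRound(s_1, k_5) = 0x118B9
s_3 = InvRound(s_2, k_4) = 0x81B81
s_4 = InvRound(s_3, k_3) = 0xED5FE
s_5 = InvRound(s_4, k_2) = 0x0C0F5
s_6 = InvRound(s_5, k_1) = 0x6E490
s_7 = InvRound(s_6, k_0) = 0xD72C3

0xD72C3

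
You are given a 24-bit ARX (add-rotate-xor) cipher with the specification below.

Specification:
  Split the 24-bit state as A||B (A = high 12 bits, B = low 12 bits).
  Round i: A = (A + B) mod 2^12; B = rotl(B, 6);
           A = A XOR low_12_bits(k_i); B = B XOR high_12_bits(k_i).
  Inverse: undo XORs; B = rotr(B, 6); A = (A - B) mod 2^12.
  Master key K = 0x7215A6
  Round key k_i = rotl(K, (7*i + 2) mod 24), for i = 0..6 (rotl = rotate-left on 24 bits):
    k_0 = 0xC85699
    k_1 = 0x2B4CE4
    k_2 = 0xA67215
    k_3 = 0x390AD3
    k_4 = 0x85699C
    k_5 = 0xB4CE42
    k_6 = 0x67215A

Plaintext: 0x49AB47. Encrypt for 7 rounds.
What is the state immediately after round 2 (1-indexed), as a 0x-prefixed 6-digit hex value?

s_0 = plaintext = 0x49AB47
s_1 = Round(s_0, k_0) = 0x978D68
s_2 = Round(s_1, k_1) = 0xA04881
s_3 = Round(s_2, k_2) = 0x090A05
s_4 = Round(s_3, k_3) = 0x0462F8
s_5 = Round(s_4, k_4) = 0xAA265D
s_6 = Round(s_5, k_5) = 0xEBDC15
s_7 = Round(s_6, k_6) = 0xB88302

0xA04881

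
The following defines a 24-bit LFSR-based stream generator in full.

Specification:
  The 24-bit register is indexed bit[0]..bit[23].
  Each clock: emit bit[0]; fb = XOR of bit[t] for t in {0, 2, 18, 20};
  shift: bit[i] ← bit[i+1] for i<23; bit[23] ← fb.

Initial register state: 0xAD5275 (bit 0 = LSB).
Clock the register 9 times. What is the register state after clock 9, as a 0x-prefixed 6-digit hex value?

reg_0 = 0xAD5275
clock 1: out=1, reg = 0xD6A93A
clock 2: out=0, reg = 0x6B549D
clock 3: out=1, reg = 0x35AA4E
clock 4: out=0, reg = 0x9AD527
clock 5: out=1, reg = 0xCD6A93
clock 6: out=1, reg = 0x66B549
clock 7: out=1, reg = 0x335AA4
clock 8: out=0, reg = 0x19AD52
clock 9: out=0, reg = 0x8CD6A9

0x8CD6A9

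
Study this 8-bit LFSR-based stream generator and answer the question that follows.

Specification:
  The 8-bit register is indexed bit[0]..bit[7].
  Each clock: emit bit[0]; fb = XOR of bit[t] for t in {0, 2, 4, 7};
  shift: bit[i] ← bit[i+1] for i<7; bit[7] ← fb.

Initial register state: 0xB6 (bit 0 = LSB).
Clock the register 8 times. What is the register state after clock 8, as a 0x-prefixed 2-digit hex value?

reg_0 = 0xB6
clock 1: out=0, reg = 0xDB
clock 2: out=1, reg = 0xED
clock 3: out=1, reg = 0xF6
clock 4: out=0, reg = 0xFB
clock 5: out=1, reg = 0xFD
clock 6: out=1, reg = 0x7E
clock 7: out=0, reg = 0x3F
clock 8: out=1, reg = 0x9F

0x9F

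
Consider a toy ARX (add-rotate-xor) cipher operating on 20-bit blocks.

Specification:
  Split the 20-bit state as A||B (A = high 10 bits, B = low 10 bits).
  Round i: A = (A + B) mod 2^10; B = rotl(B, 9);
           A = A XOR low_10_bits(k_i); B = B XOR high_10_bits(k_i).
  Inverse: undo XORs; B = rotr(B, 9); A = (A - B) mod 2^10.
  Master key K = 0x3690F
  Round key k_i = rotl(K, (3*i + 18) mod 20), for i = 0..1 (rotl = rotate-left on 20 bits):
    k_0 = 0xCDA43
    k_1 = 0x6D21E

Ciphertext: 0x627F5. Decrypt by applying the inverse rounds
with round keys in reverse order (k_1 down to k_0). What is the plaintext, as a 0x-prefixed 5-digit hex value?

0x7B36B

s_0 = ciphertext = 0x627F5
s_1 = InvRound(s_0, k_1) = 0xC5083
s_2 = InvRound(s_1, k_0) = 0x7B36B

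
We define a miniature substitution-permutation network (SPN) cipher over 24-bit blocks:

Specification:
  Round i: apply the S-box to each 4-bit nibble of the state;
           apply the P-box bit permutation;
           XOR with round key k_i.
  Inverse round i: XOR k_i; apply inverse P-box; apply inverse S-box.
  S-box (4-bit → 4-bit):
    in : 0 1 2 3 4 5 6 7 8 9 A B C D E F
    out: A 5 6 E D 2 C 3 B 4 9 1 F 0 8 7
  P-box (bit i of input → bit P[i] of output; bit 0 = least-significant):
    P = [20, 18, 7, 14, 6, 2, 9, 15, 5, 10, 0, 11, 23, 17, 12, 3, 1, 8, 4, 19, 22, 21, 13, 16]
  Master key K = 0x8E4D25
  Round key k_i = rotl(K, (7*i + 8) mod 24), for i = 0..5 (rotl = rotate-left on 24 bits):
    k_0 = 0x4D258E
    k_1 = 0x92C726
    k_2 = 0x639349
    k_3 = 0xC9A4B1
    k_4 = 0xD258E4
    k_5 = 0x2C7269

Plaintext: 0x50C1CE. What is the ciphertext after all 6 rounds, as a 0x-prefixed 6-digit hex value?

s_0 = plaintext = 0x50C1CE
s_1 = Round(s_0, k_0) = 0xE7F6E3
s_2 = Round(s_1, k_1) = 0x151EA5
s_3 = Round(s_2, k_2) = 0xA72A09
s_4 = Round(s_3, k_3) = 0x8A3D17
s_5 = Round(s_4, k_4) = 0xAD4AAE
s_6 = Round(s_5, k_5) = 0xEDAA01

0xEDAA01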